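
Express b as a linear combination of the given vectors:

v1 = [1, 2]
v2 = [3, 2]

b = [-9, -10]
c1 = -3, c2 = -2

b = -3·v1 + -2·v2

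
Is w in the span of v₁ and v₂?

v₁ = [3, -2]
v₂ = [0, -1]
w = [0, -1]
Yes

Form the augmented matrix and row-reduce:
[v₁|v₂|w] = 
  [  3,   0,   0]
  [ -2,  -1,  -1]
R2 → R2 + (2/3)·R1
REF = 
  [  3,   0,   0]
  [  0,  -1,  -1]

No row of the form [0 0 | nonzero], so the system is consistent. Back-substitution gives c₁ = 0, c₂ = 1: w = (0)·v₁ + (1)·v₂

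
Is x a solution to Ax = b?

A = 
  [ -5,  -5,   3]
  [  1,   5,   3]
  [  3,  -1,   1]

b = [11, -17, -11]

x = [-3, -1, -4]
No

Ax = [8, -20, -12] ≠ b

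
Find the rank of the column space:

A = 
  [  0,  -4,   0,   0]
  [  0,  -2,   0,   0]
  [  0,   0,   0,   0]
Row reduce:
R2 → R2 - (1/2)·R1
REF = 
  [  0,  -4,   0,   0]
  [  0,   0,   0,   0]
  [  0,   0,   0,   0]
Pivot columns: 2 → 1 pivot.
dim(Col(A)) = number of pivot columns = 1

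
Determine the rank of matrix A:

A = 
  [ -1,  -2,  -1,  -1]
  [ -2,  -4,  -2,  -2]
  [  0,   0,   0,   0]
rank(A) = 1

Row reduce:
R2 → R2 - (2)·R1
REF = 
  [ -1,  -2,  -1,  -1]
  [  0,   0,   0,   0]
  [  0,   0,   0,   0]
Pivot columns: 1 → 1 pivot.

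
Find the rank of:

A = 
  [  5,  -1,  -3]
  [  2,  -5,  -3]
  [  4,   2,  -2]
rank(A) = 3

Row reduce:
R2 → R2 - (2/5)·R1
R3 → R3 - (4/5)·R1
R3 → R3 + (14/23)·R2
REF = 
  [     5,     -1,     -3]
  [     0,  -23/5,   -9/5]
  [     0,      0, -16/23]
Pivot columns: 1, 2, 3 → 3 pivots.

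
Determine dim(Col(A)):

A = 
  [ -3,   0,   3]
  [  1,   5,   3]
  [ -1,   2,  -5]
Row reduce:
R2 → R2 + (1/3)·R1
R3 → R3 - (1/3)·R1
R3 → R3 - (2/5)·R2
REF = 
  [   -3,     0,     3]
  [    0,     5,     4]
  [    0,     0, -38/5]
Pivot columns: 1, 2, 3 → 3 pivots.
dim(Col(A)) = number of pivot columns = 3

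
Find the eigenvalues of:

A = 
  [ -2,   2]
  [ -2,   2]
tr(A) = 0, det(A) = 0
Characteristic polynomial: λ² - tr(A)λ + det(A) = λ²
λ² = λ²

λ = 0, 0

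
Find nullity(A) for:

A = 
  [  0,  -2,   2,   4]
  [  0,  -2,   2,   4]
nullity(A) = 3

Row reduce:
R2 → R2 - (1)·R1
REF = 
  [  0,  -2,   2,   4]
  [  0,   0,   0,   0]
Pivot columns: 2 → 1 pivot.
rank(A) = 1, so nullity(A) = 4 - 1 = 3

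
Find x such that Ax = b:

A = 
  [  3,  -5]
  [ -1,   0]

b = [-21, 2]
Row reduce the augmented matrix [A|b]:
R2 → R2 + (1/3)·R1
REF = 
  [   3,   -5,  -21]
  [   0, -5/3,   -5]

Back-substitution:
x₂ = (-5) / (-5/3) = 3
x₁ = (-21 - (-5)(3)) / 3 = -2

x = [-2, 3]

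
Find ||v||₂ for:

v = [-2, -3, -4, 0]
5.385

||v||₂ = √((-2)² + (-3)² + (-4)² + (0)²) = √29 = 5.385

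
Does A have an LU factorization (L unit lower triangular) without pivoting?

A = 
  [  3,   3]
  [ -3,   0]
Yes.
A[1,1] = 3 ≠ 0, so Gaussian elimination proceeds without a row swap: multiplier ℓ₂₁ = (-3)/(3) = -1, and U[2,2] = 0 - (-1)(3) = 3.
L = 
  [  1,   0]
  [ -1,   1]
U = 
  [  3,   3]
  [  0,   3]
Check row 2 of LU: [(-1)(3), (-1)(3) + 3] = [-3, 0] = row 2 of A ✓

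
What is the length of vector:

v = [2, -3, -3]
4.69

||v||₂ = √((2)² + (-3)² + (-3)²) = √22 = 4.69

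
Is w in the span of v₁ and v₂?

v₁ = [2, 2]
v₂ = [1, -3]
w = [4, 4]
Yes

Form the augmented matrix and row-reduce:
[v₁|v₂|w] = 
  [  2,   1,   4]
  [  2,  -3,   4]
R2 → R2 - (1)·R1
REF = 
  [  2,   1,   4]
  [  0,  -4,   0]

No row of the form [0 0 | nonzero], so the system is consistent. Back-substitution gives c₁ = 2, c₂ = 0: w = (2)·v₁ + (0)·v₂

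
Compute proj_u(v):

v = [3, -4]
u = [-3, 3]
v·u = (3)(-3) + (-4)(3) = -21
u·u = (-3)² + (3)² = 18
proj_u(v) = (v·u / u·u) × u = (-21/18) × u = (-7/6) × u

proj_u(v) = [7/2, -7/2]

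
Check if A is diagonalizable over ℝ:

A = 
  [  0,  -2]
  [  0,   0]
No

tr(A) = 0, det(A) = 0
Characteristic polynomial: λ² - tr(A)λ + det(A) = λ²
λ² = λ²
Eigenvalues: 0, 0
λ=0: alg. mult. = 2, geom. mult. = 2 - rank(A - (0)I) = 2 - 1 = 1
Sum of geometric multiplicities = 1 < n = 2, so there aren't enough independent eigenvectors.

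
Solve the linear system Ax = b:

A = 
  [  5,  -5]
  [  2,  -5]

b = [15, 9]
x = [2, -1]

Row reduce the augmented matrix [A|b]:
R2 → R2 - (2/5)·R1
REF = 
  [  5,  -5,  15]
  [  0,  -3,   3]

Back-substitution:
x₂ = 3 / (-3) = -1
x₁ = (15 - (-5)(-1)) / 5 = 2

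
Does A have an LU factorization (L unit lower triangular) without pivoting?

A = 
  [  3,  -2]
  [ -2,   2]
Yes.
A[1,1] = 3 ≠ 0, so Gaussian elimination proceeds without a row swap: multiplier ℓ₂₁ = (-2)/(3) = -2/3, and U[2,2] = 2 - (-2/3)(-2) = 2/3.
L = 
  [   1,    0]
  [-2/3,    1]
U = 
  [  3,  -2]
  [  0, 2/3]
Check row 2 of LU: [(-2/3)(3), (-2/3)(-2) + (2/3)] = [-2, 2] = row 2 of A ✓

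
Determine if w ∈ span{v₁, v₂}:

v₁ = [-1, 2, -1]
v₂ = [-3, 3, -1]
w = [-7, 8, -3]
Yes

Form the augmented matrix and row-reduce:
[v₁|v₂|w] = 
  [ -1,  -3,  -7]
  [  2,   3,   8]
  [ -1,  -1,  -3]
R2 → R2 + (2)·R1
R3 → R3 - (1)·R1
R3 → R3 + (2/3)·R2
REF = 
  [ -1,  -3,  -7]
  [  0,  -3,  -6]
  [  0,   0,   0]

No row of the form [0 0 | nonzero], so the system is consistent. Back-substitution gives c₁ = 1, c₂ = 2: w = (1)·v₁ + (2)·v₂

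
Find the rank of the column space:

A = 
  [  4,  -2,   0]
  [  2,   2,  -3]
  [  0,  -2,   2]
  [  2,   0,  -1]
dim(Col(A)) = 2

Row reduce:
R2 → R2 - (1/2)·R1
R4 → R4 - (1/2)·R1
R3 → R3 + (2/3)·R2
R4 → R4 - (1/3)·R2
REF = 
  [  4,  -2,   0]
  [  0,   3,  -3]
  [  0,   0,   0]
  [  0,   0,   0]
Pivot columns: 1, 2 → 2 pivots.
dim(Col(A)) = number of pivot columns = 2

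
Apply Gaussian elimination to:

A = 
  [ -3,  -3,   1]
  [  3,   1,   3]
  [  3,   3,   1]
Row operations:
R2 → R2 + (1)·R1
R3 → R3 + (1)·R1

Resulting echelon form:
REF = 
  [ -3,  -3,   1]
  [  0,  -2,   4]
  [  0,   0,   2]

Rank = 3 (number of non-zero pivot rows).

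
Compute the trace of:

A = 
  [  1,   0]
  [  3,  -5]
-4

tr(A) = 1 + -5 = -4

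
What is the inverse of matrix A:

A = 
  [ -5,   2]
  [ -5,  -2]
det(A) = (-5)(-2) - (2)(-5) = 20
For a 2×2 matrix, A⁻¹ = (1/det(A)) · [[d, -b], [-c, a]]
    = (1/20) · [[-2, -2], [5, -5]]

A⁻¹ = 
  [-1/10, -1/10]
  [  1/4,  -1/4]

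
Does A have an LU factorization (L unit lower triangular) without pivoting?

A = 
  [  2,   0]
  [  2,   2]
Yes.
A[1,1] = 2 ≠ 0, so Gaussian elimination proceeds without a row swap: multiplier ℓ₂₁ = (2)/(2) = 1, and U[2,2] = 2 - (1)(0) = 2.
L = 
  [  1,   0]
  [  1,   1]
U = 
  [  2,   0]
  [  0,   2]
Check row 2 of LU: [(1)(2), (1)(0) + 2] = [2, 2] = row 2 of A ✓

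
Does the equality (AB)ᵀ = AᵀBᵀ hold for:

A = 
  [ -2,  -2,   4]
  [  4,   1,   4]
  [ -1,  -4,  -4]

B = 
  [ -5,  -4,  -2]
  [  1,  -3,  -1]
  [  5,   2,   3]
No

(AB)ᵀ = 
  [ 28,   1, -19]
  [ 22, -11,   8]
  [ 18,   3,  -6]

AᵀBᵀ = 
  [ -4, -13,  -5]
  [ 14,  -1, -20]
  [-28,  -4,  16]

The two matrices differ, so (AB)ᵀ ≠ AᵀBᵀ in general. The correct identity is (AB)ᵀ = BᵀAᵀ.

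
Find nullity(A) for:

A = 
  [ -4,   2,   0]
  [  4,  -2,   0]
nullity(A) = 2

Row reduce:
R2 → R2 + (1)·R1
REF = 
  [ -4,   2,   0]
  [  0,   0,   0]
Pivot columns: 1 → 1 pivot.
rank(A) = 1, so nullity(A) = 3 - 1 = 2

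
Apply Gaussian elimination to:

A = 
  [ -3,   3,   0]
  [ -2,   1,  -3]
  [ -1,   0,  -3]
Row operations:
R2 → R2 - (2/3)·R1
R3 → R3 - (1/3)·R1
R3 → R3 - (1)·R2

Resulting echelon form:
REF = 
  [ -3,   3,   0]
  [  0,  -1,  -3]
  [  0,   0,   0]

Rank = 2 (number of non-zero pivot rows).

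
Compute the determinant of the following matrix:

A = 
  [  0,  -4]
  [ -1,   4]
-4

For a 2×2 matrix, det = ad - bc = (0)(4) - (-4)(-1) = -4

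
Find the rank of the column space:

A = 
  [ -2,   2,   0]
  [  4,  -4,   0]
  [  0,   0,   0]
dim(Col(A)) = 1

Row reduce:
R2 → R2 + (2)·R1
REF = 
  [ -2,   2,   0]
  [  0,   0,   0]
  [  0,   0,   0]
Pivot columns: 1 → 1 pivot.
dim(Col(A)) = number of pivot columns = 1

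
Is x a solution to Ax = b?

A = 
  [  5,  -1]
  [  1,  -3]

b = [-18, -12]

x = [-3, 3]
Yes

Ax = [-18, -12] = b ✓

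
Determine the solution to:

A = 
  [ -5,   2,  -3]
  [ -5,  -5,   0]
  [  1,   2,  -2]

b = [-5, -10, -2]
x = [0, 2, 3]

Row reduce the augmented matrix [A|b]:
R2 → R2 - (1)·R1
R3 → R3 + (1/5)·R1
R3 → R3 + (12/35)·R2
REF = 
  [   -5,     2,    -3,    -5]
  [    0,    -7,     3,    -5]
  [    0,     0, -11/7, -33/7]

Back-substitution:
x₃ = (-33/7) / (-11/7) = 3
x₂ = (-5 - (3)(3)) / (-7) = 2
x₁ = (-5 - (2)(2) - (-3)(3)) / (-5) = 0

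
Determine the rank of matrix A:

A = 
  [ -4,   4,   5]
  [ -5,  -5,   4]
Row reduce:
R2 → R2 - (5/4)·R1
REF = 
  [  -4,    4,    5]
  [   0,  -10, -9/4]
Pivot columns: 1, 2 → 2 pivots.

rank(A) = 2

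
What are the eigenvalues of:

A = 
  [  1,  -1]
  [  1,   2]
tr(A) = 3, det(A) = 3
Characteristic polynomial: λ² - tr(A)λ + det(A) = λ² - 3λ + 3
λ² - 3λ + 3 = 0  ⇒  λ = (3 ± √((-3)² - 4·(3)))/2 = (3 ± √(-3))/2
  = (3 + i√3)/2,  (3 - i√3)/2

λ = (3 + i√3)/2, (3 - i√3)/2  (≈ 1.5 + 0.866i, 1.5 - 0.866i)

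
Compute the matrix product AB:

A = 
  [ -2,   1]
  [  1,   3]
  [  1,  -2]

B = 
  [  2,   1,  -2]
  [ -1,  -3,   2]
A is 3×2 and B is 2×3, so AB is 3×3. Each entry is (row of A)·(column of B):
AB[1,1] = (-2)(2) + (1)(-1) = -5
AB[1,2] = (-2)(1) + (1)(-3) = -5
AB[1,3] = (-2)(-2) + (1)(2) = 6
AB[2,1] = (1)(2) + (3)(-1) = -1
AB[2,2] = (1)(1) + (3)(-3) = -8
AB[2,3] = (1)(-2) + (3)(2) = 4
AB[3,1] = (1)(2) + (-2)(-1) = 4
AB[3,2] = (1)(1) + (-2)(-3) = 7
AB[3,3] = (1)(-2) + (-2)(2) = -6

AB = 
  [ -5,  -5,   6]
  [ -1,  -8,   4]
  [  4,   7,  -6]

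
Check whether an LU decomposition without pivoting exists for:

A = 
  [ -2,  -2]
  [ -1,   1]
Yes.
A[1,1] = -2 ≠ 0, so Gaussian elimination proceeds without a row swap: multiplier ℓ₂₁ = (-1)/(-2) = 1/2, and U[2,2] = 1 - (1/2)(-2) = 2.
L = 
  [  1,   0]
  [1/2,   1]
U = 
  [ -2,  -2]
  [  0,   2]
Check row 2 of LU: [(1/2)(-2), (1/2)(-2) + 2] = [-1, 1] = row 2 of A ✓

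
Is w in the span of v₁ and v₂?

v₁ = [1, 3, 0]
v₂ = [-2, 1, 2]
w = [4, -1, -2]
No

Form the augmented matrix and row-reduce:
[v₁|v₂|w] = 
  [  1,  -2,   4]
  [  3,   1,  -1]
  [  0,   2,  -2]
R2 → R2 - (3)·R1
R3 → R3 - (2/7)·R2
REF = 
  [   1,   -2,    4]
  [   0,    7,  -13]
  [   0,    0, 12/7]

Row 3 reads [0 0 | 12/7], i.e. 0 = 12/7, so the system is inconsistent and w ∉ span{v₁, v₂}.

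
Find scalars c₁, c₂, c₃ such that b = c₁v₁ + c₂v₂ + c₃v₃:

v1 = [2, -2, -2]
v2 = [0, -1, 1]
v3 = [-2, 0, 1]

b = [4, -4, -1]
c1 = 1, c2 = 2, c3 = -1

b = 1·v1 + 2·v2 + -1·v3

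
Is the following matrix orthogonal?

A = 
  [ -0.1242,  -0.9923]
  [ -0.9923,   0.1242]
Yes

AᵀA = 
  [  1.0001,   0]
  [  0,   1.0001]
≈ I (equal to I up to the 4-dp rounding of the entries)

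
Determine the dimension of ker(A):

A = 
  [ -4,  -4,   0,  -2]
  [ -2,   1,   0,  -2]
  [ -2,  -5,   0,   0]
nullity(A) = 2

Row reduce:
R2 → R2 - (1/2)·R1
R3 → R3 - (1/2)·R1
R3 → R3 + (1)·R2
REF = 
  [ -4,  -4,   0,  -2]
  [  0,   3,   0,  -1]
  [  0,   0,   0,   0]
Pivot columns: 1, 2 → 2 pivots.
rank(A) = 2, so nullity(A) = 4 - 2 = 2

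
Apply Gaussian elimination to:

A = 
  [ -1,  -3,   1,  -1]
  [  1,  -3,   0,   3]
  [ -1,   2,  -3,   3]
Row operations:
R2 → R2 + (1)·R1
R3 → R3 - (1)·R1
R3 → R3 + (5/6)·R2

Resulting echelon form:
REF = 
  [   -1,    -3,     1,    -1]
  [    0,    -6,     1,     2]
  [    0,     0, -19/6,  17/3]

Rank = 3 (number of non-zero pivot rows).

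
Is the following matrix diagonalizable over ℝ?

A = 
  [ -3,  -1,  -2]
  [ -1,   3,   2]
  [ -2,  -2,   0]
No

Characteristic polynomial: det(λI - A) = λ³ - 10λ + 24
Testing integer divisors of the constant term: p(-4) = 0, so (λ + 4) is a factor:
p(λ) = (λ + 4)(λ² - 4λ + 6)
λ² - 4λ + 6 = 0  ⇒  λ = (4 ± √((-4)² - 4·(6)))/2 = (4 ± √(-8))/2
  = 2 + i√2,  2 - i√2
Eigenvalues: -4, 2 + i√2, 2 - i√2  (≈ -4, 2 + 1.414i, 2 - 1.414i)
Has complex eigenvalues (not diagonalizable over ℝ).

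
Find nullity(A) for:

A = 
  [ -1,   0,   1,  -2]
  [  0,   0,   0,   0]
nullity(A) = 3

Row reduce:
(no row operations needed)
REF = 
  [ -1,   0,   1,  -2]
  [  0,   0,   0,   0]
Pivot columns: 1 → 1 pivot.
rank(A) = 1, so nullity(A) = 4 - 1 = 3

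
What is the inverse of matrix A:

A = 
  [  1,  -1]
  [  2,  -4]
det(A) = (1)(-4) - (-1)(2) = -2
For a 2×2 matrix, A⁻¹ = (1/det(A)) · [[d, -b], [-c, a]]
    = (-1/2) · [[-4, 1], [-2, 1]]

A⁻¹ = 
  [   2, -1/2]
  [   1, -1/2]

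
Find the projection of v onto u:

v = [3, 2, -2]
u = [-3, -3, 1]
v·u = (3)(-3) + (2)(-3) + (-2)(1) = -17
u·u = (-3)² + (-3)² + (1)² = 19
proj_u(v) = (v·u / u·u) × u = (-17/19) × u

proj_u(v) = [51/19, 51/19, -17/19]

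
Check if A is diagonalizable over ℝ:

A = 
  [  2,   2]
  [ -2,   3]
No

tr(A) = 5, det(A) = 10
Characteristic polynomial: λ² - tr(A)λ + det(A) = λ² - 5λ + 10
λ² - 5λ + 10 = 0  ⇒  λ = (5 ± √((-5)² - 4·(10)))/2 = (5 ± √(-15))/2
  = (5 + i√15)/2,  (5 - i√15)/2
Eigenvalues: (5 + i√15)/2, (5 - i√15)/2  (≈ 2.5 + 1.936i, 2.5 - 1.936i)
Has complex eigenvalues (not diagonalizable over ℝ).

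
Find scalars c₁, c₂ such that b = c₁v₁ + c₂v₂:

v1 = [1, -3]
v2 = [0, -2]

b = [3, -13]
c1 = 3, c2 = 2

b = 3·v1 + 2·v2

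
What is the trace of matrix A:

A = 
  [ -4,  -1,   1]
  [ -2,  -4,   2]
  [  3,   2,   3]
-5

tr(A) = -4 + -4 + 3 = -5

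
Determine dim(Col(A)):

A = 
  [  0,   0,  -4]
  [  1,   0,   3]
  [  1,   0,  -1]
Row reduce:
Swap R1 ↔ R2
R3 → R3 - (1)·R1
R3 → R3 - (1)·R2
REF = 
  [  1,   0,   3]
  [  0,   0,  -4]
  [  0,   0,   0]
Pivot columns: 1, 3 → 2 pivots.
dim(Col(A)) = number of pivot columns = 2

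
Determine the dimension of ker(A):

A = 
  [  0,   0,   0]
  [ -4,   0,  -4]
nullity(A) = 2

Row reduce:
Swap R1 ↔ R2
REF = 
  [ -4,   0,  -4]
  [  0,   0,   0]
Pivot columns: 1 → 1 pivot.
rank(A) = 1, so nullity(A) = 3 - 1 = 2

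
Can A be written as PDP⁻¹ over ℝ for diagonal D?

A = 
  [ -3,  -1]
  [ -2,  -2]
Yes

tr(A) = -5, det(A) = 4
Characteristic polynomial: λ² - tr(A)λ + det(A) = λ² + 5λ + 4
λ² + 5λ + 4 = (λ + 4)(λ + 1)
Eigenvalues: -1, -4
λ=-4: alg. mult. = 1, geom. mult. = 2 - rank(A - (-4)I) = 2 - 1 = 1
λ=-1: alg. mult. = 1, geom. mult. = 2 - rank(A - (-1)I) = 2 - 1 = 1
Sum of geometric multiplicities equals n, so A has n independent eigenvectors.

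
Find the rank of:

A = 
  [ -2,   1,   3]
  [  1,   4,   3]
Row reduce:
R2 → R2 + (1/2)·R1
REF = 
  [ -2,   1,   3]
  [  0, 9/2, 9/2]
Pivot columns: 1, 2 → 2 pivots.

rank(A) = 2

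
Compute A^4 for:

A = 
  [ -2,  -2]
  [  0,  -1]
A² = A·A:
A²[1,1] = (-2)(-2) + (-2)(0) = 4
A²[1,2] = (-2)(-2) + (-2)(-1) = 6
A²[2,1] = (0)(-2) + (-1)(0) = 0
A²[2,2] = (0)(-2) + (-1)(-1) = 1
A² = 
  [  4,   6]
  [  0,   1]

A^3 = A^2·A:
A^3[1,1] = (4)(-2) + (6)(0) = -8
A^3[1,2] = (4)(-2) + (6)(-1) = -14
A^3[2,1] = (0)(-2) + (1)(0) = 0
A^3[2,2] = (0)(-2) + (1)(-1) = -1
A^3 = 
  [ -8, -14]
  [  0,  -1]

A^4 = A^3·A:
A^4[1,1] = (-8)(-2) + (-14)(0) = 16
A^4[1,2] = (-8)(-2) + (-14)(-1) = 30
A^4[2,1] = (0)(-2) + (-1)(0) = 0
A^4[2,2] = (0)(-2) + (-1)(-1) = 1
A^4 = 
  [ 16,  30]
  [  0,   1]

Therefore
A^4 = 
  [ 16,  30]
  [  0,   1]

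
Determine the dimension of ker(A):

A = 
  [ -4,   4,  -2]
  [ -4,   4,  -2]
nullity(A) = 2

Row reduce:
R2 → R2 - (1)·R1
REF = 
  [ -4,   4,  -2]
  [  0,   0,   0]
Pivot columns: 1 → 1 pivot.
rank(A) = 1, so nullity(A) = 3 - 1 = 2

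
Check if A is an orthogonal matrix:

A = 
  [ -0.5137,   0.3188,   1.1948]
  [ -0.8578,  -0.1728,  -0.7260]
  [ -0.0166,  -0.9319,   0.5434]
No

AᵀA = 
  [  1,  -0.0001,   0]
  [ -0.0001,   0.9999,   0]
  [  0,   0,   2.2499]
≠ I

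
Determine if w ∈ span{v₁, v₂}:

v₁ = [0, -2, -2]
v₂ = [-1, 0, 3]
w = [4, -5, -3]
No

Form the augmented matrix and row-reduce:
[v₁|v₂|w] = 
  [  0,  -1,   4]
  [ -2,   0,  -5]
  [ -2,   3,  -3]
Swap R1 ↔ R2
R3 → R3 - (1)·R1
R3 → R3 + (3)·R2
REF = 
  [ -2,   0,  -5]
  [  0,  -1,   4]
  [  0,   0,  14]

Row 3 reads [0 0 | 14], i.e. 0 = 14, so the system is inconsistent and w ∉ span{v₁, v₂}.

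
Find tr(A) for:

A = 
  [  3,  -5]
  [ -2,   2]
5

tr(A) = 3 + 2 = 5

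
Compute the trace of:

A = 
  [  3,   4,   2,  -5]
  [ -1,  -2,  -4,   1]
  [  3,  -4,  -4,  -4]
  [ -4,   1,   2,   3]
0

tr(A) = 3 + -2 + -4 + 3 = 0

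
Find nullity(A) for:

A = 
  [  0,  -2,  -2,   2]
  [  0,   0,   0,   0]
nullity(A) = 3

Row reduce:
(no row operations needed)
REF = 
  [  0,  -2,  -2,   2]
  [  0,   0,   0,   0]
Pivot columns: 2 → 1 pivot.
rank(A) = 1, so nullity(A) = 4 - 1 = 3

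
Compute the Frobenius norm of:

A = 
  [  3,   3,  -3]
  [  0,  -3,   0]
||A||_F = 6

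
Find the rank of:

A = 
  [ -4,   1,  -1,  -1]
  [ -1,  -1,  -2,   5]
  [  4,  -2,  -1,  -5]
Row reduce:
R2 → R2 - (1/4)·R1
R3 → R3 + (1)·R1
R3 → R3 - (4/5)·R2
REF = 
  [   -4,     1,    -1,    -1]
  [    0,  -5/4,  -7/4,  21/4]
  [    0,     0,  -3/5, -51/5]
Pivot columns: 1, 2, 3 → 3 pivots.

rank(A) = 3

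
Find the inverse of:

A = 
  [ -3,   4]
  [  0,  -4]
det(A) = (-3)(-4) - (4)(0) = 12
For a 2×2 matrix, A⁻¹ = (1/det(A)) · [[d, -b], [-c, a]]
    = (1/12) · [[-4, -4], [0, -3]]

A⁻¹ = 
  [-1/3, -1/3]
  [   0, -1/4]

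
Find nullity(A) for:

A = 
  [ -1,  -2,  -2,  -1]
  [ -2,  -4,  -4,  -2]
nullity(A) = 3

Row reduce:
R2 → R2 - (2)·R1
REF = 
  [ -1,  -2,  -2,  -1]
  [  0,   0,   0,   0]
Pivot columns: 1 → 1 pivot.
rank(A) = 1, so nullity(A) = 4 - 1 = 3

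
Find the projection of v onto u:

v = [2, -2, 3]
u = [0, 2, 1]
proj_u(v) = [0, -2/5, -1/5]

v·u = (2)(0) + (-2)(2) + (3)(1) = -1
u·u = (0)² + (2)² + (1)² = 5
proj_u(v) = (v·u / u·u) × u = (-1/5) × u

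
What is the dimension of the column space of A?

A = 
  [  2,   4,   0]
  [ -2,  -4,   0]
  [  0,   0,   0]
dim(Col(A)) = 1

Row reduce:
R2 → R2 + (1)·R1
REF = 
  [  2,   4,   0]
  [  0,   0,   0]
  [  0,   0,   0]
Pivot columns: 1 → 1 pivot.
dim(Col(A)) = number of pivot columns = 1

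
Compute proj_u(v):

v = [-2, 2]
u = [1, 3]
proj_u(v) = [2/5, 6/5]

v·u = (-2)(1) + (2)(3) = 4
u·u = (1)² + (3)² = 10
proj_u(v) = (v·u / u·u) × u = (4/10) × u = (2/5) × u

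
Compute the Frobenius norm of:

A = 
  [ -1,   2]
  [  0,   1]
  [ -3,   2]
||A||_F = 4.359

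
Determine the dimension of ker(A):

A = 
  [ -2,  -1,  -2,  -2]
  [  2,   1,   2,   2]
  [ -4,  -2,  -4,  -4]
nullity(A) = 3

Row reduce:
R2 → R2 + (1)·R1
R3 → R3 - (2)·R1
REF = 
  [ -2,  -1,  -2,  -2]
  [  0,   0,   0,   0]
  [  0,   0,   0,   0]
Pivot columns: 1 → 1 pivot.
rank(A) = 1, so nullity(A) = 4 - 1 = 3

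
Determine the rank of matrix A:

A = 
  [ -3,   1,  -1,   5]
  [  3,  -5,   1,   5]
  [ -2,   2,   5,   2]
rank(A) = 3

Row reduce:
R2 → R2 + (1)·R1
R3 → R3 - (2/3)·R1
R3 → R3 + (1/3)·R2
REF = 
  [  -3,    1,   -1,    5]
  [   0,   -4,    0,   10]
  [   0,    0, 17/3,    2]
Pivot columns: 1, 2, 3 → 3 pivots.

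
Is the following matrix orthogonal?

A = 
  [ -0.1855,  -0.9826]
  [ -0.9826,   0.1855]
Yes

AᵀA = 
  [  0.9999,   0]
  [  0,   0.9999]
≈ I (equal to I up to the 4-dp rounding of the entries)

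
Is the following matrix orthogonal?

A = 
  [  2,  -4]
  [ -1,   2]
No

AᵀA = 
  [  5, -10]
  [-10,  20]
≠ I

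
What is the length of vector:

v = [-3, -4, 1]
5.099

||v||₂ = √((-3)² + (-4)² + (1)²) = √26 = 5.099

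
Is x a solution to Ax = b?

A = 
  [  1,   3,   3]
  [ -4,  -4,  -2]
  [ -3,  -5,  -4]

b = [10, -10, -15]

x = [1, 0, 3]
Yes

Ax = [10, -10, -15] = b ✓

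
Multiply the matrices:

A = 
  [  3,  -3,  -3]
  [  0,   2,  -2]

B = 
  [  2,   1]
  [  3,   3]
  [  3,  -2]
AB = 
  [-12,   0]
  [  0,  10]

A is 2×3 and B is 3×2, so AB is 2×2. Each entry is (row of A)·(column of B):
AB[1,1] = (3)(2) + (-3)(3) + (-3)(3) = -12
AB[1,2] = (3)(1) + (-3)(3) + (-3)(-2) = 0
AB[2,1] = (0)(2) + (2)(3) + (-2)(3) = 0
AB[2,2] = (0)(1) + (2)(3) + (-2)(-2) = 10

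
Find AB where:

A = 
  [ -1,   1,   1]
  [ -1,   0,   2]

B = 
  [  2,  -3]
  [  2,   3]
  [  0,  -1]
A is 2×3 and B is 3×2, so AB is 2×2. Each entry is (row of A)·(column of B):
AB[1,1] = (-1)(2) + (1)(2) + (1)(0) = 0
AB[1,2] = (-1)(-3) + (1)(3) + (1)(-1) = 5
AB[2,1] = (-1)(2) + (0)(2) + (2)(0) = -2
AB[2,2] = (-1)(-3) + (0)(3) + (2)(-1) = 1

AB = 
  [  0,   5]
  [ -2,   1]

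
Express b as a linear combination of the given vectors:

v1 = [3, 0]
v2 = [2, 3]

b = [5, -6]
c1 = 3, c2 = -2

b = 3·v1 + -2·v2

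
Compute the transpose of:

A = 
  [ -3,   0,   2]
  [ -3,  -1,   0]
Aᵀ = 
  [ -3,  -3]
  [  0,  -1]
  [  2,   0]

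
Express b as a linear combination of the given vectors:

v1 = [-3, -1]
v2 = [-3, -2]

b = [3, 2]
c1 = 0, c2 = -1

b = 0·v1 + -1·v2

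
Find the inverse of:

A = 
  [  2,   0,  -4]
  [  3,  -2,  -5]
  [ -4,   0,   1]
det(A) = (2)·((-2)(1) - (-5)(0)) - (0)·((3)(1) - (-5)(-4)) + (-4)·((3)(0) - (-2)(-4))
  = (2)(-2) - (0)(-17) + (-4)(-8)
  = 28
det(A) = 28 ≠ 0, so A is invertible.

Cofactors Cᵢⱼ = (-1)ⁱ⁺ʲ·Mᵢⱼ:
C = 
  [ -2,  17,  -8]
  [  0, -14,   0]
  [ -8,  -2,  -4]

adj(A) = Cᵀ:
adj(A) = 
  [ -2,   0,  -8]
  [ 17, -14,  -2]
  [ -8,   0,  -4]

A⁻¹ = (1/28) · adj(A):
A⁻¹ = 
  [-1/14,     0,  -2/7]
  [17/28,  -1/2, -1/14]
  [ -2/7,     0,  -1/7]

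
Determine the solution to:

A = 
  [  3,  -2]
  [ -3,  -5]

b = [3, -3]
x = [1, 0]

Row reduce the augmented matrix [A|b]:
R2 → R2 + (1)·R1
REF = 
  [  3,  -2,   3]
  [  0,  -7,   0]

Back-substitution:
x₂ = 0 / (-7) = 0
x₁ = (3 - (-2)(0)) / 3 = 1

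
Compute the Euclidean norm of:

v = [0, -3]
3

||v||₂ = √((0)² + (-3)²) = √9 = 3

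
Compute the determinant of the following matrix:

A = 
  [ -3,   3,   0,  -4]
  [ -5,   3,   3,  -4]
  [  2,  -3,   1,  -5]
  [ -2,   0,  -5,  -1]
Cofactor expansion along row 1: det(A) = a₁₁M₁₁ - a₁₂M₁₂ + a₁₃M₁₃ - a₁₄M₁₄

M₁₁ = det[[3, 3, -4]; [-3, 1, -5]; [0, -5, -1]]
  = (3)·((1)(-1) - (-5)(-5)) - (3)·((-3)(-1) - (-5)(0)) + (-4)·((-3)(-5) - (1)(0))
  = (3)(-26) - (3)(3) + (-4)(15)
  = -147
M₁₂ = det[[-5, 3, -4]; [2, 1, -5]; [-2, -5, -1]]
  = (-5)·((1)(-1) - (-5)(-5)) - (3)·((2)(-1) - (-5)(-2)) + (-4)·((2)(-5) - (1)(-2))
  = (-5)(-26) - (3)(-12) + (-4)(-8)
  = 198
M₁₃ = det[[-5, 3, -4]; [2, -3, -5]; [-2, 0, -1]]
  = (-5)·((-3)(-1) - (-5)(0)) - (3)·((2)(-1) - (-5)(-2)) + (-4)·((2)(0) - (-3)(-2))
  = (-5)(3) - (3)(-12) + (-4)(-6)
  = 45
M₁₄ = det[[-5, 3, 3]; [2, -3, 1]; [-2, 0, -5]]
  = (-5)·((-3)(-5) - (1)(0)) - (3)·((2)(-5) - (1)(-2)) + (3)·((2)(0) - (-3)(-2))
  = (-5)(15) - (3)(-8) + (3)(-6)
  = -69

det(A) = (-3)(-147) - (3)(198) + (0)(45) - (-4)(-69) = -429

det(A) = -429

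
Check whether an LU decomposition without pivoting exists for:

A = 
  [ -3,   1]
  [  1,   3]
Yes.
A[1,1] = -3 ≠ 0, so Gaussian elimination proceeds without a row swap: multiplier ℓ₂₁ = (1)/(-3) = -1/3, and U[2,2] = 3 - (-1/3)(1) = 10/3.
L = 
  [   1,    0]
  [-1/3,    1]
U = 
  [  -3,    1]
  [   0, 10/3]
Check row 2 of LU: [(-1/3)(-3), (-1/3)(1) + (10/3)] = [1, 3] = row 2 of A ✓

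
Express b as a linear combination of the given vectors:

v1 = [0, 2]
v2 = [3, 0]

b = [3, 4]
c1 = 2, c2 = 1

b = 2·v1 + 1·v2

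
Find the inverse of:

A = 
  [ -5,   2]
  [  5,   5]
det(A) = (-5)(5) - (2)(5) = -35
For a 2×2 matrix, A⁻¹ = (1/det(A)) · [[d, -b], [-c, a]]
    = (-1/35) · [[5, -2], [-5, -5]]

A⁻¹ = 
  [-1/7, 2/35]
  [ 1/7,  1/7]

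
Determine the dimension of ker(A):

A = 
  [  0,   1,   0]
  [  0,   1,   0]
nullity(A) = 2

Row reduce:
R2 → R2 - (1)·R1
REF = 
  [  0,   1,   0]
  [  0,   0,   0]
Pivot columns: 2 → 1 pivot.
rank(A) = 1, so nullity(A) = 3 - 1 = 2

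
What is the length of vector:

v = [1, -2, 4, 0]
4.583

||v||₂ = √((1)² + (-2)² + (4)² + (0)²) = √21 = 4.583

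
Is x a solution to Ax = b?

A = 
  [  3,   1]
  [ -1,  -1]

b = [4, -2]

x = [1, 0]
No

Ax = [3, -1] ≠ b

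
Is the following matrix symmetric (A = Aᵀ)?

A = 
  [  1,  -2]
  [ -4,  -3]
No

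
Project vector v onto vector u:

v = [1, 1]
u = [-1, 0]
v·u = (1)(-1) + (1)(0) = -1
u·u = (-1)² + (0)² = 1
proj_u(v) = (v·u / u·u) × u = (-1/1) × u = (-1) × u

proj_u(v) = [1, 0]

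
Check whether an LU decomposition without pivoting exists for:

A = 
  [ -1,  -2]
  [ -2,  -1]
Yes.
A[1,1] = -1 ≠ 0, so Gaussian elimination proceeds without a row swap: multiplier ℓ₂₁ = (-2)/(-1) = 2, and U[2,2] = -1 - (2)(-2) = 3.
L = 
  [  1,   0]
  [  2,   1]
U = 
  [ -1,  -2]
  [  0,   3]
Check row 2 of LU: [(2)(-1), (2)(-2) + 3] = [-2, -1] = row 2 of A ✓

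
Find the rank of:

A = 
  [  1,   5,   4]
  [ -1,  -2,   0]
rank(A) = 2

Row reduce:
R2 → R2 + (1)·R1
REF = 
  [  1,   5,   4]
  [  0,   3,   4]
Pivot columns: 1, 2 → 2 pivots.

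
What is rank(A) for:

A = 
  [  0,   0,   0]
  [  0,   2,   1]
rank(A) = 1

Row reduce:
Swap R1 ↔ R2
REF = 
  [  0,   2,   1]
  [  0,   0,   0]
Pivot columns: 2 → 1 pivot.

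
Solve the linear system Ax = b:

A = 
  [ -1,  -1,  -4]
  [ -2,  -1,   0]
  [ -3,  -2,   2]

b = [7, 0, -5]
Row reduce the augmented matrix [A|b]:
R2 → R2 - (2)·R1
R3 → R3 - (3)·R1
R3 → R3 - (1)·R2
REF = 
  [ -1,  -1,  -4,   7]
  [  0,   1,   8, -14]
  [  0,   0,   6, -12]

Back-substitution:
x₃ = (-12) / 6 = -2
x₂ = (-14 - (8)(-2)) / 1 = 2
x₁ = (7 - (-1)(2) - (-4)(-2)) / (-1) = -1

x = [-1, 2, -2]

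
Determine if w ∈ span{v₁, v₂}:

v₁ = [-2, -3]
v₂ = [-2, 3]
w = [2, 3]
Yes

Form the augmented matrix and row-reduce:
[v₁|v₂|w] = 
  [ -2,  -2,   2]
  [ -3,   3,   3]
R2 → R2 - (3/2)·R1
REF = 
  [ -2,  -2,   2]
  [  0,   6,   0]

No row of the form [0 0 | nonzero], so the system is consistent. Back-substitution gives c₁ = -1, c₂ = 0: w = (-1)·v₁ + (0)·v₂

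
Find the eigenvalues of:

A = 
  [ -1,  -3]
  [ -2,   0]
λ = 2, -3

tr(A) = -1, det(A) = -6
Characteristic polynomial: λ² - tr(A)λ + det(A) = λ² + λ - 6
λ² + λ - 6 = (λ + 3)(λ - 2)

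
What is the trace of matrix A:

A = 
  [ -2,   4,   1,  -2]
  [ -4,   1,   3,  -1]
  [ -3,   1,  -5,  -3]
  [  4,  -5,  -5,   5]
-1

tr(A) = -2 + 1 + -5 + 5 = -1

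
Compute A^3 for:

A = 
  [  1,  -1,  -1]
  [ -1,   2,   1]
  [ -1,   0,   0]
A² = A·A:
A²[1,1] = (1)(1) + (-1)(-1) + (-1)(-1) = 3
A²[1,2] = (1)(-1) + (-1)(2) + (-1)(0) = -3
A²[1,3] = (1)(-1) + (-1)(1) + (-1)(0) = -2
A²[2,1] = (-1)(1) + (2)(-1) + (1)(-1) = -4
A²[2,2] = (-1)(-1) + (2)(2) + (1)(0) = 5
A²[2,3] = (-1)(-1) + (2)(1) + (1)(0) = 3
A²[3,1] = (-1)(1) + (0)(-1) + (0)(-1) = -1
A²[3,2] = (-1)(-1) + (0)(2) + (0)(0) = 1
A²[3,3] = (-1)(-1) + (0)(1) + (0)(0) = 1
A² = 
  [  3,  -3,  -2]
  [ -4,   5,   3]
  [ -1,   1,   1]

A^3 = A^2·A:
A^3[1,1] = (3)(1) + (-3)(-1) + (-2)(-1) = 8
A^3[1,2] = (3)(-1) + (-3)(2) + (-2)(0) = -9
A^3[1,3] = (3)(-1) + (-3)(1) + (-2)(0) = -6
A^3[2,1] = (-4)(1) + (5)(-1) + (3)(-1) = -12
A^3[2,2] = (-4)(-1) + (5)(2) + (3)(0) = 14
A^3[2,3] = (-4)(-1) + (5)(1) + (3)(0) = 9
A^3[3,1] = (-1)(1) + (1)(-1) + (1)(-1) = -3
A^3[3,2] = (-1)(-1) + (1)(2) + (1)(0) = 3
A^3[3,3] = (-1)(-1) + (1)(1) + (1)(0) = 2
A^3 = 
  [  8,  -9,  -6]
  [-12,  14,   9]
  [ -3,   3,   2]

Therefore
A^3 = 
  [  8,  -9,  -6]
  [-12,  14,   9]
  [ -3,   3,   2]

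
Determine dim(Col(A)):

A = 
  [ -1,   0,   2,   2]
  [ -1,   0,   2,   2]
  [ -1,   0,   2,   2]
dim(Col(A)) = 1

Row reduce:
R2 → R2 - (1)·R1
R3 → R3 - (1)·R1
REF = 
  [ -1,   0,   2,   2]
  [  0,   0,   0,   0]
  [  0,   0,   0,   0]
Pivot columns: 1 → 1 pivot.
dim(Col(A)) = number of pivot columns = 1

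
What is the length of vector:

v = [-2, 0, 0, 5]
5.385

||v||₂ = √((-2)² + (0)² + (0)² + (5)²) = √29 = 5.385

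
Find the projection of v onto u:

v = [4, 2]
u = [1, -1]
proj_u(v) = [1, -1]

v·u = (4)(1) + (2)(-1) = 2
u·u = (1)² + (-1)² = 2
proj_u(v) = (v·u / u·u) × u = (2/2) × u = (1) × u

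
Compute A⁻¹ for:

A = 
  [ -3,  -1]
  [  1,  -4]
det(A) = (-3)(-4) - (-1)(1) = 13
For a 2×2 matrix, A⁻¹ = (1/det(A)) · [[d, -b], [-c, a]]
    = (1/13) · [[-4, 1], [-1, -3]]

A⁻¹ = 
  [-4/13,  1/13]
  [-1/13, -3/13]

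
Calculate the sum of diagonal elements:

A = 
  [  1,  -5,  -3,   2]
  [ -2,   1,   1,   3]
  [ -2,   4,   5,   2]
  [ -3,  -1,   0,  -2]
5

tr(A) = 1 + 1 + 5 + -2 = 5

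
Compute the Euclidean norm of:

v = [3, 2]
3.606

||v||₂ = √((3)² + (2)²) = √13 = 3.606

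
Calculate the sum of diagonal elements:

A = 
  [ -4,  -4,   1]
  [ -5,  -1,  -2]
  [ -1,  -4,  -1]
-6

tr(A) = -4 + -1 + -1 = -6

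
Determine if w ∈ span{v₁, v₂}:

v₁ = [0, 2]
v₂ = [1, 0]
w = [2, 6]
Yes

Form the augmented matrix and row-reduce:
[v₁|v₂|w] = 
  [  0,   1,   2]
  [  2,   0,   6]
Swap R1 ↔ R2
REF = 
  [  2,   0,   6]
  [  0,   1,   2]

No row of the form [0 0 | nonzero], so the system is consistent. Back-substitution gives c₁ = 3, c₂ = 2: w = (3)·v₁ + (2)·v₂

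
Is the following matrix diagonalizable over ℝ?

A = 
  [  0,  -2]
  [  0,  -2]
Yes

tr(A) = -2, det(A) = 0
Characteristic polynomial: λ² - tr(A)λ + det(A) = λ² + 2λ
λ² + 2λ = λ(λ + 2)
Eigenvalues: 0, -2
λ=-2: alg. mult. = 1, geom. mult. = 2 - rank(A - (-2)I) = 2 - 1 = 1
λ=0: alg. mult. = 1, geom. mult. = 2 - rank(A - (0)I) = 2 - 1 = 1
Sum of geometric multiplicities equals n, so A has n independent eigenvectors.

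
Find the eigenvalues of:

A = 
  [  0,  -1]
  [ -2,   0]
λ = √2, -√2  (≈ 1.414, -1.414)

tr(A) = 0, det(A) = -2
Characteristic polynomial: λ² - tr(A)λ + det(A) = λ² - 2
λ² - 2 = 0  ⇒  λ = (0 ± √((0)² - 4·(-2)))/2 = (0 ± √(8))/2
  = √2,  -√2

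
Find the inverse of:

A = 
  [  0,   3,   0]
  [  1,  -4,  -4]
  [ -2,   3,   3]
det(A) = (0)·((-4)(3) - (-4)(3)) - (3)·((1)(3) - (-4)(-2)) + (0)·((1)(3) - (-4)(-2))
  = (0)(0) - (3)(-5) + (0)(-5)
  = 15
det(A) = 15 ≠ 0, so A is invertible.

Cofactors Cᵢⱼ = (-1)ⁱ⁺ʲ·Mᵢⱼ:
C = 
  [  0,   5,  -5]
  [ -9,   0,  -6]
  [-12,   0,  -3]

adj(A) = Cᵀ:
adj(A) = 
  [  0,  -9, -12]
  [  5,   0,   0]
  [ -5,  -6,  -3]

A⁻¹ = (1/15) · adj(A):
A⁻¹ = 
  [   0, -3/5, -4/5]
  [ 1/3,    0,    0]
  [-1/3, -2/5, -1/5]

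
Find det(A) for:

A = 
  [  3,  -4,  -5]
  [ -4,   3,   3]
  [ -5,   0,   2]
Cofactor expansion along row 1:
det(A) = (3)·((3)(2) - (3)(0)) - (-4)·((-4)(2) - (3)(-5)) + (-5)·((-4)(0) - (3)(-5))
  = (3)(6) - (-4)(7) + (-5)(15)
  = -29

det(A) = -29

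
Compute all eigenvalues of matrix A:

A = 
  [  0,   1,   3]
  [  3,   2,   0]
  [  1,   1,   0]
Characteristic polynomial: det(λI - A) = λ³ - 2λ² - 6λ - 3
Testing integer divisors of the constant term: p(-1) = 0, so (λ + 1) is a factor:
p(λ) = (λ + 1)(λ² - 3λ - 3)
λ² - 3λ - 3 = 0  ⇒  λ = (3 ± √((-3)² - 4·(-3)))/2 = (3 ± √(21))/2
  = (3 + √21)/2,  (3 - √21)/2

λ = -1, (3 + √21)/2, (3 - √21)/2  (≈ -1, 3.791, -0.7913)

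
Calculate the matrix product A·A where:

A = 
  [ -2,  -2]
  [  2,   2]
A² = A·A:
A²[1,1] = (-2)(-2) + (-2)(2) = 0
A²[1,2] = (-2)(-2) + (-2)(2) = 0
A²[2,1] = (2)(-2) + (2)(2) = 0
A²[2,2] = (2)(-2) + (2)(2) = 0
A² = 
  [  0,   0]
  [  0,   0]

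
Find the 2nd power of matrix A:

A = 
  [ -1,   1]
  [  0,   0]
A² = A·A:
A²[1,1] = (-1)(-1) + (1)(0) = 1
A²[1,2] = (-1)(1) + (1)(0) = -1
A²[2,1] = (0)(-1) + (0)(0) = 0
A²[2,2] = (0)(1) + (0)(0) = 0
A² = 
  [  1,  -1]
  [  0,   0]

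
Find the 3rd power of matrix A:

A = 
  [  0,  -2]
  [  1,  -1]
A² = A·A:
A²[1,1] = (0)(0) + (-2)(1) = -2
A²[1,2] = (0)(-2) + (-2)(-1) = 2
A²[2,1] = (1)(0) + (-1)(1) = -1
A²[2,2] = (1)(-2) + (-1)(-1) = -1
A² = 
  [ -2,   2]
  [ -1,  -1]

A^3 = A^2·A:
A^3[1,1] = (-2)(0) + (2)(1) = 2
A^3[1,2] = (-2)(-2) + (2)(-1) = 2
A^3[2,1] = (-1)(0) + (-1)(1) = -1
A^3[2,2] = (-1)(-2) + (-1)(-1) = 3
A^3 = 
  [  2,   2]
  [ -1,   3]

Therefore
A^3 = 
  [  2,   2]
  [ -1,   3]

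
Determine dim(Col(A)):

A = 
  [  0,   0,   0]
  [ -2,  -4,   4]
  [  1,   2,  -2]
Row reduce:
Swap R1 ↔ R2
R3 → R3 + (1/2)·R1
REF = 
  [ -2,  -4,   4]
  [  0,   0,   0]
  [  0,   0,   0]
Pivot columns: 1 → 1 pivot.
dim(Col(A)) = number of pivot columns = 1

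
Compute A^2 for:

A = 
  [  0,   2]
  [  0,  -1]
A² = A·A:
A²[1,1] = (0)(0) + (2)(0) = 0
A²[1,2] = (0)(2) + (2)(-1) = -2
A²[2,1] = (0)(0) + (-1)(0) = 0
A²[2,2] = (0)(2) + (-1)(-1) = 1
A² = 
  [  0,  -2]
  [  0,   1]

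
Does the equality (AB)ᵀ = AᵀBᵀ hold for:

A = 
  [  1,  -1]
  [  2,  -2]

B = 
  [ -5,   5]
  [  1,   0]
No

(AB)ᵀ = 
  [ -6, -12]
  [  5,  10]

AᵀBᵀ = 
  [  5,   1]
  [ -5,  -1]

The two matrices differ, so (AB)ᵀ ≠ AᵀBᵀ in general. The correct identity is (AB)ᵀ = BᵀAᵀ.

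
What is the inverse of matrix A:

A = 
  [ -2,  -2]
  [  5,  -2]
det(A) = (-2)(-2) - (-2)(5) = 14
For a 2×2 matrix, A⁻¹ = (1/det(A)) · [[d, -b], [-c, a]]
    = (1/14) · [[-2, 2], [-5, -2]]

A⁻¹ = 
  [ -1/7,   1/7]
  [-5/14,  -1/7]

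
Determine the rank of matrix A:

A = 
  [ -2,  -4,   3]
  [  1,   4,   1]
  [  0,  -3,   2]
Row reduce:
R2 → R2 + (1/2)·R1
R3 → R3 + (3/2)·R2
REF = 
  [  -2,   -4,    3]
  [   0,    2,  5/2]
  [   0,    0, 23/4]
Pivot columns: 1, 2, 3 → 3 pivots.

rank(A) = 3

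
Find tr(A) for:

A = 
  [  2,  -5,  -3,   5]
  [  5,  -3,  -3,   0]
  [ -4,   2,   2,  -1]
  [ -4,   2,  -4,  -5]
-4

tr(A) = 2 + -3 + 2 + -5 = -4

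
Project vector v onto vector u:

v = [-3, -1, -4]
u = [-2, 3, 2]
v·u = (-3)(-2) + (-1)(3) + (-4)(2) = -5
u·u = (-2)² + (3)² + (2)² = 17
proj_u(v) = (v·u / u·u) × u = (-5/17) × u

proj_u(v) = [10/17, -15/17, -10/17]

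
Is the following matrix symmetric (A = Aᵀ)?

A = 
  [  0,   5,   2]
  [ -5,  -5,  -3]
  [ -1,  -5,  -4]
No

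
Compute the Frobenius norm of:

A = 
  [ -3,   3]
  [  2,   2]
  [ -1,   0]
||A||_F = 5.196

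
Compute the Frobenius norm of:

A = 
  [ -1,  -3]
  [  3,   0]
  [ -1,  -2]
||A||_F = 4.899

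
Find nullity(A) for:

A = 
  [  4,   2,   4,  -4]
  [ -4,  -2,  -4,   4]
nullity(A) = 3

Row reduce:
R2 → R2 + (1)·R1
REF = 
  [  4,   2,   4,  -4]
  [  0,   0,   0,   0]
Pivot columns: 1 → 1 pivot.
rank(A) = 1, so nullity(A) = 4 - 1 = 3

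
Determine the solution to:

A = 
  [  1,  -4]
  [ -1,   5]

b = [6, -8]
x = [-2, -2]

Row reduce the augmented matrix [A|b]:
R2 → R2 + (1)·R1
REF = 
  [  1,  -4,   6]
  [  0,   1,  -2]

Back-substitution:
x₂ = (-2) / 1 = -2
x₁ = (6 - (-4)(-2)) / 1 = -2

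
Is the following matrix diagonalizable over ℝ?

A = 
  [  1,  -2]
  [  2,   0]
No

tr(A) = 1, det(A) = 4
Characteristic polynomial: λ² - tr(A)λ + det(A) = λ² - λ + 4
λ² - λ + 4 = 0  ⇒  λ = (1 ± √((-1)² - 4·(4)))/2 = (1 ± √(-15))/2
  = (1 + i√15)/2,  (1 - i√15)/2
Eigenvalues: (1 + i√15)/2, (1 - i√15)/2  (≈ 0.5 + 1.936i, 0.5 - 1.936i)
Has complex eigenvalues (not diagonalizable over ℝ).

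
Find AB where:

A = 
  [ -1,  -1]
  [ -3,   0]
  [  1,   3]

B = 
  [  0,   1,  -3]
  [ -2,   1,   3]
AB = 
  [  2,  -2,   0]
  [  0,  -3,   9]
  [ -6,   4,   6]

A is 3×2 and B is 2×3, so AB is 3×3. Each entry is (row of A)·(column of B):
AB[1,1] = (-1)(0) + (-1)(-2) = 2
AB[1,2] = (-1)(1) + (-1)(1) = -2
AB[1,3] = (-1)(-3) + (-1)(3) = 0
AB[2,1] = (-3)(0) + (0)(-2) = 0
AB[2,2] = (-3)(1) + (0)(1) = -3
AB[2,3] = (-3)(-3) + (0)(3) = 9
AB[3,1] = (1)(0) + (3)(-2) = -6
AB[3,2] = (1)(1) + (3)(1) = 4
AB[3,3] = (1)(-3) + (3)(3) = 6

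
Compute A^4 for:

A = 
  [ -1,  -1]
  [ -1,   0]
A² = A·A:
A²[1,1] = (-1)(-1) + (-1)(-1) = 2
A²[1,2] = (-1)(-1) + (-1)(0) = 1
A²[2,1] = (-1)(-1) + (0)(-1) = 1
A²[2,2] = (-1)(-1) + (0)(0) = 1
A² = 
  [  2,   1]
  [  1,   1]

A^3 = A^2·A:
A^3[1,1] = (2)(-1) + (1)(-1) = -3
A^3[1,2] = (2)(-1) + (1)(0) = -2
A^3[2,1] = (1)(-1) + (1)(-1) = -2
A^3[2,2] = (1)(-1) + (1)(0) = -1
A^3 = 
  [ -3,  -2]
  [ -2,  -1]

A^4 = A^3·A:
A^4[1,1] = (-3)(-1) + (-2)(-1) = 5
A^4[1,2] = (-3)(-1) + (-2)(0) = 3
A^4[2,1] = (-2)(-1) + (-1)(-1) = 3
A^4[2,2] = (-2)(-1) + (-1)(0) = 2
A^4 = 
  [  5,   3]
  [  3,   2]

Therefore
A^4 = 
  [  5,   3]
  [  3,   2]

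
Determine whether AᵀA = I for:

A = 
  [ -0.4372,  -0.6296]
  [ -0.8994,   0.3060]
No

AᵀA = 
  [  1.0001,   0]
  [  0,   0.4900]
≠ I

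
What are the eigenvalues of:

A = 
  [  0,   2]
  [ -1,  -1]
tr(A) = -1, det(A) = 2
Characteristic polynomial: λ² - tr(A)λ + det(A) = λ² + λ + 2
λ² + λ + 2 = 0  ⇒  λ = (-1 ± √((1)² - 4·(2)))/2 = (-1 ± √(-7))/2
  = (-1 + i√7)/2,  (-1 - i√7)/2

λ = (-1 + i√7)/2, (-1 - i√7)/2  (≈ -0.5 + 1.323i, -0.5 - 1.323i)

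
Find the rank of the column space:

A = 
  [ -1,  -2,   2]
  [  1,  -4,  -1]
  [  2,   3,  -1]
Row reduce:
R2 → R2 + (1)·R1
R3 → R3 + (2)·R1
R3 → R3 - (1/6)·R2
REF = 
  [  -1,   -2,    2]
  [   0,   -6,    1]
  [   0,    0, 17/6]
Pivot columns: 1, 2, 3 → 3 pivots.
dim(Col(A)) = number of pivot columns = 3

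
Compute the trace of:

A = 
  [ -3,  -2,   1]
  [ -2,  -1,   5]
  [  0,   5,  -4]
-8

tr(A) = -3 + -1 + -4 = -8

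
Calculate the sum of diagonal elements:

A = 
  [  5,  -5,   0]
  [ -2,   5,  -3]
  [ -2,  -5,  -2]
8

tr(A) = 5 + 5 + -2 = 8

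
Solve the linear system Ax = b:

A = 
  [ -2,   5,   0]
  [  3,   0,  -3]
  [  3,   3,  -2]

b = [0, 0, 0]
Row reduce the augmented matrix [A|b]:
R2 → R2 + (3/2)·R1
R3 → R3 + (3/2)·R1
R3 → R3 - (7/5)·R2
REF = 
  [  -2,    5,    0,    0]
  [   0, 15/2,   -3,    0]
  [   0,    0, 11/5,    0]

Back-substitution:
x₃ = 0 / (11/5) = 0
x₂ = (0 - (-3)(0)) / (15/2) = 0
x₁ = (0 - (5)(0) - (0)(0)) / (-2) = 0

x = [0, 0, 0]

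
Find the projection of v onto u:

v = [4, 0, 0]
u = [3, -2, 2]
proj_u(v) = [36/17, -24/17, 24/17]

v·u = (4)(3) + (0)(-2) + (0)(2) = 12
u·u = (3)² + (-2)² + (2)² = 17
proj_u(v) = (v·u / u·u) × u = (12/17) × u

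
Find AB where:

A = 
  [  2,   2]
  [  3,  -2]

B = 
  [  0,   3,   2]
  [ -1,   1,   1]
AB = 
  [ -2,   8,   6]
  [  2,   7,   4]

A is 2×2 and B is 2×3, so AB is 2×3. Each entry is (row of A)·(column of B):
AB[1,1] = (2)(0) + (2)(-1) = -2
AB[1,2] = (2)(3) + (2)(1) = 8
AB[1,3] = (2)(2) + (2)(1) = 6
AB[2,1] = (3)(0) + (-2)(-1) = 2
AB[2,2] = (3)(3) + (-2)(1) = 7
AB[2,3] = (3)(2) + (-2)(1) = 4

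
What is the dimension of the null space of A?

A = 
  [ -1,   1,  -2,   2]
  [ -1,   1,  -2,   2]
nullity(A) = 3

Row reduce:
R2 → R2 - (1)·R1
REF = 
  [ -1,   1,  -2,   2]
  [  0,   0,   0,   0]
Pivot columns: 1 → 1 pivot.
rank(A) = 1, so nullity(A) = 4 - 1 = 3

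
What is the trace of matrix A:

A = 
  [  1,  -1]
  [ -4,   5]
6

tr(A) = 1 + 5 = 6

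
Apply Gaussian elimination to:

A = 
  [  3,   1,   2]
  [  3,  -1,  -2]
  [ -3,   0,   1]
Row operations:
R2 → R2 - (1)·R1
R3 → R3 + (1)·R1
R3 → R3 + (1/2)·R2

Resulting echelon form:
REF = 
  [  3,   1,   2]
  [  0,  -2,  -4]
  [  0,   0,   1]

Rank = 3 (number of non-zero pivot rows).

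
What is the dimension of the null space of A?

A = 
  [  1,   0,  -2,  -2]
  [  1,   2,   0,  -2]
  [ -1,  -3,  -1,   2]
nullity(A) = 2

Row reduce:
R2 → R2 - (1)·R1
R3 → R3 + (1)·R1
R3 → R3 + (3/2)·R2
REF = 
  [  1,   0,  -2,  -2]
  [  0,   2,   2,   0]
  [  0,   0,   0,   0]
Pivot columns: 1, 2 → 2 pivots.
rank(A) = 2, so nullity(A) = 4 - 2 = 2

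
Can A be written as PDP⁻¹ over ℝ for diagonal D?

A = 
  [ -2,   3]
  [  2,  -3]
Yes

tr(A) = -5, det(A) = 0
Characteristic polynomial: λ² - tr(A)λ + det(A) = λ² + 5λ
λ² + 5λ = λ(λ + 5)
Eigenvalues: 0, -5
λ=-5: alg. mult. = 1, geom. mult. = 2 - rank(A - (-5)I) = 2 - 1 = 1
λ=0: alg. mult. = 1, geom. mult. = 2 - rank(A - (0)I) = 2 - 1 = 1
Sum of geometric multiplicities equals n, so A has n independent eigenvectors.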